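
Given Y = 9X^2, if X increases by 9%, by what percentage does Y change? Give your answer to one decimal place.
18.8%

For Y = 9X^2:
If X → X(1 + 0.09)
Then Y → Y · (1 + 0.09)^2
     = Y · 1.1881

Percentage change = ((1 + 0.09)^2 − 1) × 100% ≈ 18.8%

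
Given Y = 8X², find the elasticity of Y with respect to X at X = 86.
Elasticity = 2

Elasticity = (dY/dX) · (X/Y)

dY/dX = 16·X
At X = 86: dY/dX = 1376, Y = 59168

Elasticity = 1376 · (86 / 59168) = 2

Interpretation: for a small percentage change in X, the percentage change in Y is approximately 2.00 times as large.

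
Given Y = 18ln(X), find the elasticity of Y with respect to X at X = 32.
Elasticity = 1/ln(32) ≈ 0.2885

Elasticity = (dY/dX) · (X/Y)

dY/dX = 18/X
At X = 32: dY/dX = 9/16, Y = 18·ln(32)

Elasticity = (9/16) · (32 / (18·ln(32))) = 1/ln(32) ≈ 0.2885

Interpretation: for a small percentage change in X, the percentage change in Y is approximately 0.29 times as large.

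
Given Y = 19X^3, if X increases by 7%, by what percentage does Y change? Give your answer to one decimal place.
22.5%

For Y = 19X^3:
If X → X(1 + 0.07)
Then Y → Y · (1 + 0.07)^3
     ≈ Y · 1.2250

Percentage change = ((1 + 0.07)^3 − 1) × 100% ≈ 22.5%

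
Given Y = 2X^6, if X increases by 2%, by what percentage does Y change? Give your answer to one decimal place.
12.6%

For Y = 2X^6:
If X → X(1 + 0.02)
Then Y → Y · (1 + 0.02)^6
     ≈ Y · 1.1262

Percentage change = ((1 + 0.02)^6 − 1) × 100% ≈ 12.6%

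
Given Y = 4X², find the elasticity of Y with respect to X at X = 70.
Elasticity = 2

Elasticity = (dY/dX) · (X/Y)

dY/dX = 8·X
At X = 70: dY/dX = 560, Y = 19600

Elasticity = 560 · (70 / 19600) = 2

Interpretation: for a small percentage change in X, the percentage change in Y is approximately 2.00 times as large.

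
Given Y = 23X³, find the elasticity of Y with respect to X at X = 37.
Elasticity = 3

Elasticity = (dY/dX) · (X/Y)

dY/dX = 69·X²
At X = 37: dY/dX = 94461, Y = 1165019

Elasticity = 94461 · (37 / 1165019) = 3

Interpretation: for a small percentage change in X, the percentage change in Y is approximately 3.00 times as large.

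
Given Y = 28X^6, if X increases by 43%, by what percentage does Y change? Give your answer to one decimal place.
755.1%

For Y = 28X^6:
If X → X(1 + 0.43)
Then Y → Y · (1 + 0.43)^6
     ≈ Y · 8.5510

Percentage change = ((1 + 0.43)^6 − 1) × 100% ≈ 755.1%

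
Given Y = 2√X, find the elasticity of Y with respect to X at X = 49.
Elasticity = 1/2

Elasticity = (dY/dX) · (X/Y)

dY/dX = 1/√X
At X = 49: dY/dX = 1/7, Y = 14

Elasticity = (1/7) · (49 / 14) = 1/2

Interpretation: for a small percentage change in X, the percentage change in Y is approximately 0.50 times as large.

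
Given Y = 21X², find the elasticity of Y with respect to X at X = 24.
Elasticity = 2

Elasticity = (dY/dX) · (X/Y)

dY/dX = 42·X
At X = 24: dY/dX = 1008, Y = 12096

Elasticity = 1008 · (24 / 12096) = 2

Interpretation: for a small percentage change in X, the percentage change in Y is approximately 2.00 times as large.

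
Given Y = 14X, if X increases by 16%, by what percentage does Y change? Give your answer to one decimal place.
16.0%

For Y = 14X:
If X → X(1 + 0.16)
Then Y → Y · (1 + 0.16)^1
     = Y · 1.1600

Percentage change = ((1 + 0.16)^1 − 1) × 100% = 16.0%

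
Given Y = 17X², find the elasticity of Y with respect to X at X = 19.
Elasticity = 2

Elasticity = (dY/dX) · (X/Y)

dY/dX = 34·X
At X = 19: dY/dX = 646, Y = 6137

Elasticity = 646 · (19 / 6137) = 2

Interpretation: for a small percentage change in X, the percentage change in Y is approximately 2.00 times as large.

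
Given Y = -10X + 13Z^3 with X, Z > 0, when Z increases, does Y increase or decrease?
Y increases

Taking the partial derivative:
∂Y/∂Z = 39Z^2

∂Y/∂Z = 39Z^2 > 0 (assuming positive values)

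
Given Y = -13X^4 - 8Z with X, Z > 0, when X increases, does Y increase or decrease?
Y decreases

Taking the partial derivative:
∂Y/∂X = -52X^3

∂Y/∂X = -52X^3 < 0 (assuming positive values)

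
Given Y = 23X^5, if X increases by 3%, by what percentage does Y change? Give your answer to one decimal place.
15.9%

For Y = 23X^5:
If X → X(1 + 0.03)
Then Y → Y · (1 + 0.03)^5
     ≈ Y · 1.1593

Percentage change = ((1 + 0.03)^5 − 1) × 100% ≈ 15.9%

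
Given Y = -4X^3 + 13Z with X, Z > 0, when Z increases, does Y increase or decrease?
Y increases

Taking the partial derivative:
∂Y/∂Z = 13

∂Y/∂Z = 13 > 0 (assuming positive values)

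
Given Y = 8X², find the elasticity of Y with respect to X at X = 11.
Elasticity = 2

Elasticity = (dY/dX) · (X/Y)

dY/dX = 16·X
At X = 11: dY/dX = 176, Y = 968

Elasticity = 176 · (11 / 968) = 2

Interpretation: for a small percentage change in X, the percentage change in Y is approximately 2.00 times as large.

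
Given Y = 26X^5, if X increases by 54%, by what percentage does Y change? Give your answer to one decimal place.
766.2%

For Y = 26X^5:
If X → X(1 + 0.54)
Then Y → Y · (1 + 0.54)^5
     ≈ Y · 8.6617

Percentage change = ((1 + 0.54)^5 − 1) × 100% ≈ 766.2%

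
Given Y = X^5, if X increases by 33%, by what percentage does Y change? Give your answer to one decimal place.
316.2%

For Y = X^5:
If X → X(1 + 0.33)
Then Y → Y · (1 + 0.33)^5
     ≈ Y · 4.1616

Percentage change = ((1 + 0.33)^5 − 1) × 100% ≈ 316.2%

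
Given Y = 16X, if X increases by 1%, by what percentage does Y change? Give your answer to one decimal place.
1.0%

For Y = 16X:
If X → X(1 + 0.01)
Then Y → Y · (1 + 0.01)^1
     = Y · 1.0100

Percentage change = ((1 + 0.01)^1 − 1) × 100% = 1.0%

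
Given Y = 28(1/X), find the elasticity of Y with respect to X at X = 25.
Elasticity = -1

Elasticity = (dY/dX) · (X/Y)

dY/dX = -28/X²
At X = 25: dY/dX = -28/625, Y = 28/25

Elasticity = (-28/625) · (25 / (28/25)) = -1

Interpretation: for a small percentage change in X, the percentage change in Y is approximately -1.00 times as large.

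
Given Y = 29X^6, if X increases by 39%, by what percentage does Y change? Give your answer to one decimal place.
621.3%

For Y = 29X^6:
If X → X(1 + 0.39)
Then Y → Y · (1 + 0.39)^6
     ≈ Y · 7.2125

Percentage change = ((1 + 0.39)^6 − 1) × 100% ≈ 621.3%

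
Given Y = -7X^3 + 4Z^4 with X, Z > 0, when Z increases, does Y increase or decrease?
Y increases

Taking the partial derivative:
∂Y/∂Z = 16Z^3

∂Y/∂Z = 16Z^3 > 0 (assuming positive values)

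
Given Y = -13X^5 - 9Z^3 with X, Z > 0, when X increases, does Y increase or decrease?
Y decreases

Taking the partial derivative:
∂Y/∂X = -65X^4

∂Y/∂X = -65X^4 < 0 (assuming positive values)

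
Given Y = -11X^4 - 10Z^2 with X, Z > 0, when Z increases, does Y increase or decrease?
Y decreases

Taking the partial derivative:
∂Y/∂Z = -20Z

∂Y/∂Z = -20Z < 0 (assuming positive values)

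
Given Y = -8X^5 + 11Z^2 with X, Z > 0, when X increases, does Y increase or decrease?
Y decreases

Taking the partial derivative:
∂Y/∂X = -40X^4

∂Y/∂X = -40X^4 < 0 (assuming positive values)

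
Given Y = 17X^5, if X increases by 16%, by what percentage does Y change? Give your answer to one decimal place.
110.0%

For Y = 17X^5:
If X → X(1 + 0.16)
Then Y → Y · (1 + 0.16)^5
     ≈ Y · 2.1003

Percentage change = ((1 + 0.16)^5 − 1) × 100% ≈ 110.0%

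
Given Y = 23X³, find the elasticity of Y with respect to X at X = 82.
Elasticity = 3

Elasticity = (dY/dX) · (X/Y)

dY/dX = 69·X²
At X = 82: dY/dX = 463956, Y = 12681464

Elasticity = 463956 · (82 / 12681464) = 3

Interpretation: for a small percentage change in X, the percentage change in Y is approximately 3.00 times as large.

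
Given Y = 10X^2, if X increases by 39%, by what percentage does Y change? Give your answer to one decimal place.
93.2%

For Y = 10X^2:
If X → X(1 + 0.39)
Then Y → Y · (1 + 0.39)^2
     = Y · 1.9321

Percentage change = ((1 + 0.39)^2 − 1) × 100% ≈ 93.2%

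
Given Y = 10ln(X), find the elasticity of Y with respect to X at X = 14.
Elasticity = 1/ln(14) ≈ 0.3789

Elasticity = (dY/dX) · (X/Y)

dY/dX = 10/X
At X = 14: dY/dX = 5/7, Y = 10·ln(14)

Elasticity = (5/7) · (14 / (10·ln(14))) = 1/ln(14) ≈ 0.3789

Interpretation: for a small percentage change in X, the percentage change in Y is approximately 0.38 times as large.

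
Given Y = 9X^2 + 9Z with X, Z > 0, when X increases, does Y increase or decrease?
Y increases

Taking the partial derivative:
∂Y/∂X = 18X

∂Y/∂X = 18X > 0 (assuming positive values)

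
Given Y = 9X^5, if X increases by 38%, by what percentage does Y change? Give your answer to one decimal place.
400.5%

For Y = 9X^5:
If X → X(1 + 0.38)
Then Y → Y · (1 + 0.38)^5
     ≈ Y · 5.0049

Percentage change = ((1 + 0.38)^5 − 1) × 100% ≈ 400.5%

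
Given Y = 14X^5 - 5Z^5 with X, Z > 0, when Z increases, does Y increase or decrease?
Y decreases

Taking the partial derivative:
∂Y/∂Z = -25Z^4

∂Y/∂Z = -25Z^4 < 0 (assuming positive values)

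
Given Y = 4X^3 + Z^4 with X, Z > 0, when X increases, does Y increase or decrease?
Y increases

Taking the partial derivative:
∂Y/∂X = 12X^2

∂Y/∂X = 12X^2 > 0 (assuming positive values)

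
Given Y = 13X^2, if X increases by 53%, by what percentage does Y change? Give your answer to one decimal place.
134.1%

For Y = 13X^2:
If X → X(1 + 0.53)
Then Y → Y · (1 + 0.53)^2
     = Y · 2.3409

Percentage change = ((1 + 0.53)^2 − 1) × 100% ≈ 134.1%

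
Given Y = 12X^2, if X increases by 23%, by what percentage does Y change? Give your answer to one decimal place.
51.3%

For Y = 12X^2:
If X → X(1 + 0.23)
Then Y → Y · (1 + 0.23)^2
     = Y · 1.5129

Percentage change = ((1 + 0.23)^2 − 1) × 100% ≈ 51.3%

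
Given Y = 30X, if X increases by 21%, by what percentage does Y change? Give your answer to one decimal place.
21.0%

For Y = 30X:
If X → X(1 + 0.21)
Then Y → Y · (1 + 0.21)^1
     = Y · 1.2100

Percentage change = ((1 + 0.21)^1 − 1) × 100% = 21.0%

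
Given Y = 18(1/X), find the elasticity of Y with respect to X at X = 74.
Elasticity = -1

Elasticity = (dY/dX) · (X/Y)

dY/dX = -18/X²
At X = 74: dY/dX = -9/2738, Y = 9/37

Elasticity = (-9/2738) · (74 / (9/37)) = -1

Interpretation: for a small percentage change in X, the percentage change in Y is approximately -1.00 times as large.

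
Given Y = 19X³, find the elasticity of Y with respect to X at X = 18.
Elasticity = 3

Elasticity = (dY/dX) · (X/Y)

dY/dX = 57·X²
At X = 18: dY/dX = 18468, Y = 110808

Elasticity = 18468 · (18 / 110808) = 3

Interpretation: for a small percentage change in X, the percentage change in Y is approximately 3.00 times as large.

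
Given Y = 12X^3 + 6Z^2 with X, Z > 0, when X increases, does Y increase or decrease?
Y increases

Taking the partial derivative:
∂Y/∂X = 36X^2

∂Y/∂X = 36X^2 > 0 (assuming positive values)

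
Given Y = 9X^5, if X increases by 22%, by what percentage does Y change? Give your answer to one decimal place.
170.3%

For Y = 9X^5:
If X → X(1 + 0.22)
Then Y → Y · (1 + 0.22)^5
     ≈ Y · 2.7027

Percentage change = ((1 + 0.22)^5 − 1) × 100% ≈ 170.3%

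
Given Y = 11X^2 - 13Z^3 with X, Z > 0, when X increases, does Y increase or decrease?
Y increases

Taking the partial derivative:
∂Y/∂X = 22X

∂Y/∂X = 22X > 0 (assuming positive values)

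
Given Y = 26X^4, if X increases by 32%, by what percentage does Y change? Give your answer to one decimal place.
203.6%

For Y = 26X^4:
If X → X(1 + 0.32)
Then Y → Y · (1 + 0.32)^4
     ≈ Y · 3.0360

Percentage change = ((1 + 0.32)^4 − 1) × 100% ≈ 203.6%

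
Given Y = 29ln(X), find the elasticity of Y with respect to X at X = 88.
Elasticity = 1/ln(88) ≈ 0.2233

Elasticity = (dY/dX) · (X/Y)

dY/dX = 29/X
At X = 88: dY/dX = 29/88, Y = 29·ln(88)

Elasticity = (29/88) · (88 / (29·ln(88))) = 1/ln(88) ≈ 0.2233

Interpretation: for a small percentage change in X, the percentage change in Y is approximately 0.22 times as large.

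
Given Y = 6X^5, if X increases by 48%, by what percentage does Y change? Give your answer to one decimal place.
610.1%

For Y = 6X^5:
If X → X(1 + 0.48)
Then Y → Y · (1 + 0.48)^5
     ≈ Y · 7.1008

Percentage change = ((1 + 0.48)^5 − 1) × 100% ≈ 610.1%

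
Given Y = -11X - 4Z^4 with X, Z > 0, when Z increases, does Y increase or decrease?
Y decreases

Taking the partial derivative:
∂Y/∂Z = -16Z^3

∂Y/∂Z = -16Z^3 < 0 (assuming positive values)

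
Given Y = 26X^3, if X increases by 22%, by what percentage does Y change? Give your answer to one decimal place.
81.6%

For Y = 26X^3:
If X → X(1 + 0.22)
Then Y → Y · (1 + 0.22)^3
     ≈ Y · 1.8158

Percentage change = ((1 + 0.22)^3 − 1) × 100% ≈ 81.6%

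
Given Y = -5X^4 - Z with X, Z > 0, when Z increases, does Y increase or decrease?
Y decreases

Taking the partial derivative:
∂Y/∂Z = -1

∂Y/∂Z = -1 < 0 (assuming positive values)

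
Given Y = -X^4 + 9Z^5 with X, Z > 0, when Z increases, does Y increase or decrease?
Y increases

Taking the partial derivative:
∂Y/∂Z = 45Z^4

∂Y/∂Z = 45Z^4 > 0 (assuming positive values)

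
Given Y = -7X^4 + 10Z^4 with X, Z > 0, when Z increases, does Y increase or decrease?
Y increases

Taking the partial derivative:
∂Y/∂Z = 40Z^3

∂Y/∂Z = 40Z^3 > 0 (assuming positive values)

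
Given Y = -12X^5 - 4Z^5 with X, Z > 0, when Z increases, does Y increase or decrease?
Y decreases

Taking the partial derivative:
∂Y/∂Z = -20Z^4

∂Y/∂Z = -20Z^4 < 0 (assuming positive values)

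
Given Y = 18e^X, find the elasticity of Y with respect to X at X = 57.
Elasticity = 57

Elasticity = (dY/dX) · (X/Y)

dY/dX = 18·e^X
At X = 57: dY/dX = 18·e^57, Y = 18·e^57

Elasticity = (18·e^57) · (57 / (18·e^57)) = 57

Interpretation: for a small percentage change in X, the percentage change in Y is approximately 57.00 times as large.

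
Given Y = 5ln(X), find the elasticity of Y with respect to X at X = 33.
Elasticity = 1/ln(33) ≈ 0.2860

Elasticity = (dY/dX) · (X/Y)

dY/dX = 5/X
At X = 33: dY/dX = 5/33, Y = 5·ln(33)

Elasticity = (5/33) · (33 / (5·ln(33))) = 1/ln(33) ≈ 0.2860

Interpretation: for a small percentage change in X, the percentage change in Y is approximately 0.29 times as large.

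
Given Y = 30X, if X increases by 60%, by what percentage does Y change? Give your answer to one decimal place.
60.0%

For Y = 30X:
If X → X(1 + 0.6)
Then Y → Y · (1 + 0.6)^1
     = Y · 1.6000

Percentage change = ((1 + 0.6)^1 − 1) × 100% = 60.0%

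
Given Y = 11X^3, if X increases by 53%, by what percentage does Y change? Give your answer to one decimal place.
258.2%

For Y = 11X^3:
If X → X(1 + 0.53)
Then Y → Y · (1 + 0.53)^3
     ≈ Y · 3.5816

Percentage change = ((1 + 0.53)^3 − 1) × 100% ≈ 258.2%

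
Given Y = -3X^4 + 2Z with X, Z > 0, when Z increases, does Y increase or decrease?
Y increases

Taking the partial derivative:
∂Y/∂Z = 2

∂Y/∂Z = 2 > 0 (assuming positive values)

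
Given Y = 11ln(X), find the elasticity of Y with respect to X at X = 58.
Elasticity = 1/ln(58) ≈ 0.2463

Elasticity = (dY/dX) · (X/Y)

dY/dX = 11/X
At X = 58: dY/dX = 11/58, Y = 11·ln(58)

Elasticity = (11/58) · (58 / (11·ln(58))) = 1/ln(58) ≈ 0.2463

Interpretation: for a small percentage change in X, the percentage change in Y is approximately 0.25 times as large.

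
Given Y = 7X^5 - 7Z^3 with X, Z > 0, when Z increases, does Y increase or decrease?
Y decreases

Taking the partial derivative:
∂Y/∂Z = -21Z^2

∂Y/∂Z = -21Z^2 < 0 (assuming positive values)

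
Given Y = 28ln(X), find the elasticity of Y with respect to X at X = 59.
Elasticity = 1/ln(59) ≈ 0.2452

Elasticity = (dY/dX) · (X/Y)

dY/dX = 28/X
At X = 59: dY/dX = 28/59, Y = 28·ln(59)

Elasticity = (28/59) · (59 / (28·ln(59))) = 1/ln(59) ≈ 0.2452

Interpretation: for a small percentage change in X, the percentage change in Y is approximately 0.25 times as large.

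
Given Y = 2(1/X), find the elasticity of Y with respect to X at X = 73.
Elasticity = -1

Elasticity = (dY/dX) · (X/Y)

dY/dX = -2/X²
At X = 73: dY/dX = -2/5329, Y = 2/73

Elasticity = (-2/5329) · (73 / (2/73)) = -1

Interpretation: for a small percentage change in X, the percentage change in Y is approximately -1.00 times as large.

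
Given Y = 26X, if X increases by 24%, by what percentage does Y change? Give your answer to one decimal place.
24.0%

For Y = 26X:
If X → X(1 + 0.24)
Then Y → Y · (1 + 0.24)^1
     = Y · 1.2400

Percentage change = ((1 + 0.24)^1 − 1) × 100% = 24.0%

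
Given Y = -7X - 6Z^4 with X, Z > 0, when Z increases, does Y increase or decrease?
Y decreases

Taking the partial derivative:
∂Y/∂Z = -24Z^3

∂Y/∂Z = -24Z^3 < 0 (assuming positive values)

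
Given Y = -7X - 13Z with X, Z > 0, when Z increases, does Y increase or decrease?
Y decreases

Taking the partial derivative:
∂Y/∂Z = -13

∂Y/∂Z = -13 < 0 (assuming positive values)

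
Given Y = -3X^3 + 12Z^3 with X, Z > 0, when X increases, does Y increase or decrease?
Y decreases

Taking the partial derivative:
∂Y/∂X = -9X^2

∂Y/∂X = -9X^2 < 0 (assuming positive values)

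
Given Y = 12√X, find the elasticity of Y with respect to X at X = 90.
Elasticity = 1/2

Elasticity = (dY/dX) · (X/Y)

dY/dX = 6/√X
At X = 90: dY/dX = √10/5, Y = 36·√10

Elasticity = (√10/5) · (90 / (36·√10)) = 1/2

Interpretation: for a small percentage change in X, the percentage change in Y is approximately 0.50 times as large.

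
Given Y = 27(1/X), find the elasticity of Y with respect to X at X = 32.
Elasticity = -1

Elasticity = (dY/dX) · (X/Y)

dY/dX = -27/X²
At X = 32: dY/dX = -27/1024, Y = 27/32

Elasticity = (-27/1024) · (32 / (27/32)) = -1

Interpretation: for a small percentage change in X, the percentage change in Y is approximately -1.00 times as large.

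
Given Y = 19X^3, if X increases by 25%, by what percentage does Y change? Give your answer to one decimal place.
95.3%

For Y = 19X^3:
If X → X(1 + 0.25)
Then Y → Y · (1 + 0.25)^3
     ≈ Y · 1.9531

Percentage change = ((1 + 0.25)^3 − 1) × 100% ≈ 95.3%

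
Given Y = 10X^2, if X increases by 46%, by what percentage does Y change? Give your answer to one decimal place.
113.2%

For Y = 10X^2:
If X → X(1 + 0.46)
Then Y → Y · (1 + 0.46)^2
     = Y · 2.1316

Percentage change = ((1 + 0.46)^2 − 1) × 100% ≈ 113.2%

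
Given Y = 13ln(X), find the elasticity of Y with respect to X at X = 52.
Elasticity = 1/ln(52) ≈ 0.2531

Elasticity = (dY/dX) · (X/Y)

dY/dX = 13/X
At X = 52: dY/dX = 1/4, Y = 13·ln(52)

Elasticity = (1/4) · (52 / (13·ln(52))) = 1/ln(52) ≈ 0.2531

Interpretation: for a small percentage change in X, the percentage change in Y is approximately 0.25 times as large.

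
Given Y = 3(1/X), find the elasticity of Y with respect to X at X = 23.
Elasticity = -1

Elasticity = (dY/dX) · (X/Y)

dY/dX = -3/X²
At X = 23: dY/dX = -3/529, Y = 3/23

Elasticity = (-3/529) · (23 / (3/23)) = -1

Interpretation: for a small percentage change in X, the percentage change in Y is approximately -1.00 times as large.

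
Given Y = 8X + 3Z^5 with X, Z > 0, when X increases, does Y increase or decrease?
Y increases

Taking the partial derivative:
∂Y/∂X = 8

∂Y/∂X = 8 > 0 (assuming positive values)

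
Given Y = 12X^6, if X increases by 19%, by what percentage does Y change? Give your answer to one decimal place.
184.0%

For Y = 12X^6:
If X → X(1 + 0.19)
Then Y → Y · (1 + 0.19)^6
     ≈ Y · 2.8398

Percentage change = ((1 + 0.19)^6 − 1) × 100% ≈ 184.0%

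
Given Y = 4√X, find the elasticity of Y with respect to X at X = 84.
Elasticity = 1/2

Elasticity = (dY/dX) · (X/Y)

dY/dX = 2/√X
At X = 84: dY/dX = √21/21, Y = 8·√21

Elasticity = (√21/21) · (84 / (8·√21)) = 1/2

Interpretation: for a small percentage change in X, the percentage change in Y is approximately 0.50 times as large.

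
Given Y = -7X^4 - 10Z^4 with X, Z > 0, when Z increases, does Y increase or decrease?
Y decreases

Taking the partial derivative:
∂Y/∂Z = -40Z^3

∂Y/∂Z = -40Z^3 < 0 (assuming positive values)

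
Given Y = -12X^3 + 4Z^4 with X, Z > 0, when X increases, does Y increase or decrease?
Y decreases

Taking the partial derivative:
∂Y/∂X = -36X^2

∂Y/∂X = -36X^2 < 0 (assuming positive values)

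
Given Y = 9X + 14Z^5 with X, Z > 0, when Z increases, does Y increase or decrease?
Y increases

Taking the partial derivative:
∂Y/∂Z = 70Z^4

∂Y/∂Z = 70Z^4 > 0 (assuming positive values)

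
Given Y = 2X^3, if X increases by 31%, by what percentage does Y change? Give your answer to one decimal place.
124.8%

For Y = 2X^3:
If X → X(1 + 0.31)
Then Y → Y · (1 + 0.31)^3
     ≈ Y · 2.2481

Percentage change = ((1 + 0.31)^3 − 1) × 100% ≈ 124.8%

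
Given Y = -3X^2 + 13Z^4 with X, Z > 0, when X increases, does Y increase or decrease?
Y decreases

Taking the partial derivative:
∂Y/∂X = -6X

∂Y/∂X = -6X < 0 (assuming positive values)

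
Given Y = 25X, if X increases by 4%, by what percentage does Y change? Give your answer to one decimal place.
4.0%

For Y = 25X:
If X → X(1 + 0.04)
Then Y → Y · (1 + 0.04)^1
     = Y · 1.0400

Percentage change = ((1 + 0.04)^1 − 1) × 100% = 4.0%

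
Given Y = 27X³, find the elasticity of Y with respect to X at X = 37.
Elasticity = 3

Elasticity = (dY/dX) · (X/Y)

dY/dX = 81·X²
At X = 37: dY/dX = 110889, Y = 1367631

Elasticity = 110889 · (37 / 1367631) = 3

Interpretation: for a small percentage change in X, the percentage change in Y is approximately 3.00 times as large.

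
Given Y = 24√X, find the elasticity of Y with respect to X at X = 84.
Elasticity = 1/2

Elasticity = (dY/dX) · (X/Y)

dY/dX = 12/√X
At X = 84: dY/dX = 2·√21/7, Y = 48·√21

Elasticity = (2·√21/7) · (84 / (48·√21)) = 1/2

Interpretation: for a small percentage change in X, the percentage change in Y is approximately 0.50 times as large.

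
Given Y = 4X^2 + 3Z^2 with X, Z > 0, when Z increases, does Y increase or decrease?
Y increases

Taking the partial derivative:
∂Y/∂Z = 6Z

∂Y/∂Z = 6Z > 0 (assuming positive values)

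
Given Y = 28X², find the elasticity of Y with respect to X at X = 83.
Elasticity = 2

Elasticity = (dY/dX) · (X/Y)

dY/dX = 56·X
At X = 83: dY/dX = 4648, Y = 192892

Elasticity = 4648 · (83 / 192892) = 2

Interpretation: for a small percentage change in X, the percentage change in Y is approximately 2.00 times as large.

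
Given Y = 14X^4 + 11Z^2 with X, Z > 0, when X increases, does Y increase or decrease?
Y increases

Taking the partial derivative:
∂Y/∂X = 56X^3

∂Y/∂X = 56X^3 > 0 (assuming positive values)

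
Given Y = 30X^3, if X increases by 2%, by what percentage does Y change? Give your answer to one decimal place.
6.1%

For Y = 30X^3:
If X → X(1 + 0.02)
Then Y → Y · (1 + 0.02)^3
     ≈ Y · 1.0612

Percentage change = ((1 + 0.02)^3 − 1) × 100% ≈ 6.1%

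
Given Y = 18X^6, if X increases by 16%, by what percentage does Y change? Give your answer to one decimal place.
143.6%

For Y = 18X^6:
If X → X(1 + 0.16)
Then Y → Y · (1 + 0.16)^6
     ≈ Y · 2.4364

Percentage change = ((1 + 0.16)^6 − 1) × 100% ≈ 143.6%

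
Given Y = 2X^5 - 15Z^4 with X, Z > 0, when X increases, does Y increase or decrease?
Y increases

Taking the partial derivative:
∂Y/∂X = 10X^4

∂Y/∂X = 10X^4 > 0 (assuming positive values)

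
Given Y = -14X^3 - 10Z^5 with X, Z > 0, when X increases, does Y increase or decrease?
Y decreases

Taking the partial derivative:
∂Y/∂X = -42X^2

∂Y/∂X = -42X^2 < 0 (assuming positive values)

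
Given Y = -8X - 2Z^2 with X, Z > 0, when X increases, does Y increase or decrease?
Y decreases

Taking the partial derivative:
∂Y/∂X = -8

∂Y/∂X = -8 < 0 (assuming positive values)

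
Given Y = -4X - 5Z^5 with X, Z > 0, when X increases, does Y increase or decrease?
Y decreases

Taking the partial derivative:
∂Y/∂X = -4

∂Y/∂X = -4 < 0 (assuming positive values)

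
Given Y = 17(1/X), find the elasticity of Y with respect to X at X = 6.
Elasticity = -1

Elasticity = (dY/dX) · (X/Y)

dY/dX = -17/X²
At X = 6: dY/dX = -17/36, Y = 17/6

Elasticity = (-17/36) · (6 / (17/6)) = -1

Interpretation: for a small percentage change in X, the percentage change in Y is approximately -1.00 times as large.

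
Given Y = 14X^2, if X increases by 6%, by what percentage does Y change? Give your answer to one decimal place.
12.4%

For Y = 14X^2:
If X → X(1 + 0.06)
Then Y → Y · (1 + 0.06)^2
     = Y · 1.1236

Percentage change = ((1 + 0.06)^2 − 1) × 100% ≈ 12.4%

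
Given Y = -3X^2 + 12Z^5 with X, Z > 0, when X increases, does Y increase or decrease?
Y decreases

Taking the partial derivative:
∂Y/∂X = -6X

∂Y/∂X = -6X < 0 (assuming positive values)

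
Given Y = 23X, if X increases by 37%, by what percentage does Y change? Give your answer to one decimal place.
37.0%

For Y = 23X:
If X → X(1 + 0.37)
Then Y → Y · (1 + 0.37)^1
     = Y · 1.3700

Percentage change = ((1 + 0.37)^1 − 1) × 100% = 37.0%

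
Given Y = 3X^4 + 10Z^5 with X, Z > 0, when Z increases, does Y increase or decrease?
Y increases

Taking the partial derivative:
∂Y/∂Z = 50Z^4

∂Y/∂Z = 50Z^4 > 0 (assuming positive values)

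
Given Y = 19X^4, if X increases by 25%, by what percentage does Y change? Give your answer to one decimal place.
144.1%

For Y = 19X^4:
If X → X(1 + 0.25)
Then Y → Y · (1 + 0.25)^4
     ≈ Y · 2.4414

Percentage change = ((1 + 0.25)^4 − 1) × 100% ≈ 144.1%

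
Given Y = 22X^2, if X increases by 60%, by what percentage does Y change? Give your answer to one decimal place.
156.0%

For Y = 22X^2:
If X → X(1 + 0.6)
Then Y → Y · (1 + 0.6)^2
     = Y · 2.5600

Percentage change = ((1 + 0.6)^2 − 1) × 100% = 156.0%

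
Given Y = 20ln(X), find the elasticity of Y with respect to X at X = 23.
Elasticity = 1/ln(23) ≈ 0.3189

Elasticity = (dY/dX) · (X/Y)

dY/dX = 20/X
At X = 23: dY/dX = 20/23, Y = 20·ln(23)

Elasticity = (20/23) · (23 / (20·ln(23))) = 1/ln(23) ≈ 0.3189

Interpretation: for a small percentage change in X, the percentage change in Y is approximately 0.32 times as large.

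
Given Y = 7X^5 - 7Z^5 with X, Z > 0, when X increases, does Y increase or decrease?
Y increases

Taking the partial derivative:
∂Y/∂X = 35X^4

∂Y/∂X = 35X^4 > 0 (assuming positive values)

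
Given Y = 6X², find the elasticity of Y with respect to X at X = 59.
Elasticity = 2

Elasticity = (dY/dX) · (X/Y)

dY/dX = 12·X
At X = 59: dY/dX = 708, Y = 20886

Elasticity = 708 · (59 / 20886) = 2

Interpretation: for a small percentage change in X, the percentage change in Y is approximately 2.00 times as large.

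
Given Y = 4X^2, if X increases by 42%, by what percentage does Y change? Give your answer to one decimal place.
101.6%

For Y = 4X^2:
If X → X(1 + 0.42)
Then Y → Y · (1 + 0.42)^2
     = Y · 2.0164

Percentage change = ((1 + 0.42)^2 − 1) × 100% ≈ 101.6%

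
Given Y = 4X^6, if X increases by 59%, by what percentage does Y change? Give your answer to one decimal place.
1515.8%

For Y = 4X^6:
If X → X(1 + 0.59)
Then Y → Y · (1 + 0.59)^6
     ≈ Y · 16.1578

Percentage change = ((1 + 0.59)^6 − 1) × 100% ≈ 1515.8%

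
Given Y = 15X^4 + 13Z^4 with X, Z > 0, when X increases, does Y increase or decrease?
Y increases

Taking the partial derivative:
∂Y/∂X = 60X^3

∂Y/∂X = 60X^3 > 0 (assuming positive values)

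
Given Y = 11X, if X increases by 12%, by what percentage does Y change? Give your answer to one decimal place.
12.0%

For Y = 11X:
If X → X(1 + 0.12)
Then Y → Y · (1 + 0.12)^1
     = Y · 1.1200

Percentage change = ((1 + 0.12)^1 − 1) × 100% = 12.0%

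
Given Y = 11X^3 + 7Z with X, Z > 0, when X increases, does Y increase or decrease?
Y increases

Taking the partial derivative:
∂Y/∂X = 33X^2

∂Y/∂X = 33X^2 > 0 (assuming positive values)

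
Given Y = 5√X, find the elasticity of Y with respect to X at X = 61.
Elasticity = 1/2

Elasticity = (dY/dX) · (X/Y)

dY/dX = 5/(2·√X)
At X = 61: dY/dX = 5·√61/122, Y = 5·√61

Elasticity = (5·√61/122) · (61 / (5·√61)) = 1/2

Interpretation: for a small percentage change in X, the percentage change in Y is approximately 0.50 times as large.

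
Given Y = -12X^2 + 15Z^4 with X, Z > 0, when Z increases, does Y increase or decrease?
Y increases

Taking the partial derivative:
∂Y/∂Z = 60Z^3

∂Y/∂Z = 60Z^3 > 0 (assuming positive values)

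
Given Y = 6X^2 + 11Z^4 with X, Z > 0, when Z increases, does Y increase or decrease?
Y increases

Taking the partial derivative:
∂Y/∂Z = 44Z^3

∂Y/∂Z = 44Z^3 > 0 (assuming positive values)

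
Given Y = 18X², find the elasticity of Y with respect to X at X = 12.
Elasticity = 2

Elasticity = (dY/dX) · (X/Y)

dY/dX = 36·X
At X = 12: dY/dX = 432, Y = 2592

Elasticity = 432 · (12 / 2592) = 2

Interpretation: for a small percentage change in X, the percentage change in Y is approximately 2.00 times as large.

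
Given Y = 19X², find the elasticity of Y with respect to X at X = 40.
Elasticity = 2

Elasticity = (dY/dX) · (X/Y)

dY/dX = 38·X
At X = 40: dY/dX = 1520, Y = 30400

Elasticity = 1520 · (40 / 30400) = 2

Interpretation: for a small percentage change in X, the percentage change in Y is approximately 2.00 times as large.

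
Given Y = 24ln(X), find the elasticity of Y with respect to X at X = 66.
Elasticity = 1/ln(66) ≈ 0.2387

Elasticity = (dY/dX) · (X/Y)

dY/dX = 24/X
At X = 66: dY/dX = 4/11, Y = 24·ln(66)

Elasticity = (4/11) · (66 / (24·ln(66))) = 1/ln(66) ≈ 0.2387

Interpretation: for a small percentage change in X, the percentage change in Y is approximately 0.24 times as large.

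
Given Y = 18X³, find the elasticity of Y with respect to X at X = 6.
Elasticity = 3

Elasticity = (dY/dX) · (X/Y)

dY/dX = 54·X²
At X = 6: dY/dX = 1944, Y = 3888

Elasticity = 1944 · (6 / 3888) = 3

Interpretation: for a small percentage change in X, the percentage change in Y is approximately 3.00 times as large.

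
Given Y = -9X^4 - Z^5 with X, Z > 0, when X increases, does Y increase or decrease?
Y decreases

Taking the partial derivative:
∂Y/∂X = -36X^3

∂Y/∂X = -36X^3 < 0 (assuming positive values)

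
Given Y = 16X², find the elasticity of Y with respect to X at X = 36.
Elasticity = 2

Elasticity = (dY/dX) · (X/Y)

dY/dX = 32·X
At X = 36: dY/dX = 1152, Y = 20736

Elasticity = 1152 · (36 / 20736) = 2

Interpretation: for a small percentage change in X, the percentage change in Y is approximately 2.00 times as large.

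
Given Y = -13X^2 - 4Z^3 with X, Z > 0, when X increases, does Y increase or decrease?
Y decreases

Taking the partial derivative:
∂Y/∂X = -26X

∂Y/∂X = -26X < 0 (assuming positive values)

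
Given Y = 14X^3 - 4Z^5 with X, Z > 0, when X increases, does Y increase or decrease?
Y increases

Taking the partial derivative:
∂Y/∂X = 42X^2

∂Y/∂X = 42X^2 > 0 (assuming positive values)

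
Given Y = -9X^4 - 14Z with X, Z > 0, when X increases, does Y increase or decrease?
Y decreases

Taking the partial derivative:
∂Y/∂X = -36X^3

∂Y/∂X = -36X^3 < 0 (assuming positive values)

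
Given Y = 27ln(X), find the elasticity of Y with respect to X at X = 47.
Elasticity = 1/ln(47) ≈ 0.2597

Elasticity = (dY/dX) · (X/Y)

dY/dX = 27/X
At X = 47: dY/dX = 27/47, Y = 27·ln(47)

Elasticity = (27/47) · (47 / (27·ln(47))) = 1/ln(47) ≈ 0.2597

Interpretation: for a small percentage change in X, the percentage change in Y is approximately 0.26 times as large.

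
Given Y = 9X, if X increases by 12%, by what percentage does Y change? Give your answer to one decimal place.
12.0%

For Y = 9X:
If X → X(1 + 0.12)
Then Y → Y · (1 + 0.12)^1
     = Y · 1.1200

Percentage change = ((1 + 0.12)^1 − 1) × 100% = 12.0%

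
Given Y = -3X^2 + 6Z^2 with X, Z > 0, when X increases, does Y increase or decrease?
Y decreases

Taking the partial derivative:
∂Y/∂X = -6X

∂Y/∂X = -6X < 0 (assuming positive values)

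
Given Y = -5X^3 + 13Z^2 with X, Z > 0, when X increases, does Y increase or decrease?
Y decreases

Taking the partial derivative:
∂Y/∂X = -15X^2

∂Y/∂X = -15X^2 < 0 (assuming positive values)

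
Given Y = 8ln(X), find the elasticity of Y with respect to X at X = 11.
Elasticity = 1/ln(11) ≈ 0.4170

Elasticity = (dY/dX) · (X/Y)

dY/dX = 8/X
At X = 11: dY/dX = 8/11, Y = 8·ln(11)

Elasticity = (8/11) · (11 / (8·ln(11))) = 1/ln(11) ≈ 0.4170

Interpretation: for a small percentage change in X, the percentage change in Y is approximately 0.42 times as large.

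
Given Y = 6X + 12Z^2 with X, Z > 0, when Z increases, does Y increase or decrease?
Y increases

Taking the partial derivative:
∂Y/∂Z = 24Z

∂Y/∂Z = 24Z > 0 (assuming positive values)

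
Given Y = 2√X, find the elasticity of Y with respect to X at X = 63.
Elasticity = 1/2

Elasticity = (dY/dX) · (X/Y)

dY/dX = 1/√X
At X = 63: dY/dX = √7/21, Y = 6·√7

Elasticity = (√7/21) · (63 / (6·√7)) = 1/2

Interpretation: for a small percentage change in X, the percentage change in Y is approximately 0.50 times as large.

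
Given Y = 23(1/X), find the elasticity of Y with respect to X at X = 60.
Elasticity = -1

Elasticity = (dY/dX) · (X/Y)

dY/dX = -23/X²
At X = 60: dY/dX = -23/3600, Y = 23/60

Elasticity = (-23/3600) · (60 / (23/60)) = -1

Interpretation: for a small percentage change in X, the percentage change in Y is approximately -1.00 times as large.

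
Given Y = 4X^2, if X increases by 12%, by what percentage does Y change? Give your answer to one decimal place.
25.4%

For Y = 4X^2:
If X → X(1 + 0.12)
Then Y → Y · (1 + 0.12)^2
     = Y · 1.2544

Percentage change = ((1 + 0.12)^2 − 1) × 100% ≈ 25.4%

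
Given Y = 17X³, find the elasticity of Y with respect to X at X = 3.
Elasticity = 3

Elasticity = (dY/dX) · (X/Y)

dY/dX = 51·X²
At X = 3: dY/dX = 459, Y = 459

Elasticity = 459 · (3 / 459) = 3

Interpretation: for a small percentage change in X, the percentage change in Y is approximately 3.00 times as large.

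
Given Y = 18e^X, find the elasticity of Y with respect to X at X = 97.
Elasticity = 97

Elasticity = (dY/dX) · (X/Y)

dY/dX = 18·e^X
At X = 97: dY/dX = 18·e^97, Y = 18·e^97

Elasticity = (18·e^97) · (97 / (18·e^97)) = 97

Interpretation: for a small percentage change in X, the percentage change in Y is approximately 97.00 times as large.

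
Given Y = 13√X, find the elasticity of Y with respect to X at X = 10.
Elasticity = 1/2

Elasticity = (dY/dX) · (X/Y)

dY/dX = 13/(2·√X)
At X = 10: dY/dX = 13·√10/20, Y = 13·√10

Elasticity = (13·√10/20) · (10 / (13·√10)) = 1/2

Interpretation: for a small percentage change in X, the percentage change in Y is approximately 0.50 times as large.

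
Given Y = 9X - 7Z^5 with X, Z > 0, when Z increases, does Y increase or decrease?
Y decreases

Taking the partial derivative:
∂Y/∂Z = -35Z^4

∂Y/∂Z = -35Z^4 < 0 (assuming positive values)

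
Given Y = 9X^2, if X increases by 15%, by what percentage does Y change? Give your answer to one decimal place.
32.3%

For Y = 9X^2:
If X → X(1 + 0.15)
Then Y → Y · (1 + 0.15)^2
     = Y · 1.3225

Percentage change = ((1 + 0.15)^2 − 1) × 100% ≈ 32.3%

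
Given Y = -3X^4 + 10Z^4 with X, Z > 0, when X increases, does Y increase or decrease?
Y decreases

Taking the partial derivative:
∂Y/∂X = -12X^3

∂Y/∂X = -12X^3 < 0 (assuming positive values)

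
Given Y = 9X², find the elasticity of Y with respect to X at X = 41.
Elasticity = 2

Elasticity = (dY/dX) · (X/Y)

dY/dX = 18·X
At X = 41: dY/dX = 738, Y = 15129

Elasticity = 738 · (41 / 15129) = 2

Interpretation: for a small percentage change in X, the percentage change in Y is approximately 2.00 times as large.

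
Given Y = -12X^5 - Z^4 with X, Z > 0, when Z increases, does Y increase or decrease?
Y decreases

Taking the partial derivative:
∂Y/∂Z = -4Z^3

∂Y/∂Z = -4Z^3 < 0 (assuming positive values)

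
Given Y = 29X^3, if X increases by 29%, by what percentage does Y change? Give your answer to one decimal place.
114.7%

For Y = 29X^3:
If X → X(1 + 0.29)
Then Y → Y · (1 + 0.29)^3
     ≈ Y · 2.1467

Percentage change = ((1 + 0.29)^3 − 1) × 100% ≈ 114.7%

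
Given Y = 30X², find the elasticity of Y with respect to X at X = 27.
Elasticity = 2

Elasticity = (dY/dX) · (X/Y)

dY/dX = 60·X
At X = 27: dY/dX = 1620, Y = 21870

Elasticity = 1620 · (27 / 21870) = 2

Interpretation: for a small percentage change in X, the percentage change in Y is approximately 2.00 times as large.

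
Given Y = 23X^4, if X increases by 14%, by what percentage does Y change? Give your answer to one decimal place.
68.9%

For Y = 23X^4:
If X → X(1 + 0.14)
Then Y → Y · (1 + 0.14)^4
     ≈ Y · 1.6890

Percentage change = ((1 + 0.14)^4 − 1) × 100% ≈ 68.9%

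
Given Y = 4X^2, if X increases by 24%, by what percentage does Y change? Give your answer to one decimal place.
53.8%

For Y = 4X^2:
If X → X(1 + 0.24)
Then Y → Y · (1 + 0.24)^2
     = Y · 1.5376

Percentage change = ((1 + 0.24)^2 − 1) × 100% ≈ 53.8%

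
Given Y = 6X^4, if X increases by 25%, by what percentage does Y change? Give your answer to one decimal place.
144.1%

For Y = 6X^4:
If X → X(1 + 0.25)
Then Y → Y · (1 + 0.25)^4
     ≈ Y · 2.4414

Percentage change = ((1 + 0.25)^4 − 1) × 100% ≈ 144.1%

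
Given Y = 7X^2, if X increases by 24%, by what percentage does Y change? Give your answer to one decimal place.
53.8%

For Y = 7X^2:
If X → X(1 + 0.24)
Then Y → Y · (1 + 0.24)^2
     = Y · 1.5376

Percentage change = ((1 + 0.24)^2 − 1) × 100% ≈ 53.8%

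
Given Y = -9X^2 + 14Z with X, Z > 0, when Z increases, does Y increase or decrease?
Y increases

Taking the partial derivative:
∂Y/∂Z = 14

∂Y/∂Z = 14 > 0 (assuming positive values)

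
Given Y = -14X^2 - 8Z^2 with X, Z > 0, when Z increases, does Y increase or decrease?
Y decreases

Taking the partial derivative:
∂Y/∂Z = -16Z

∂Y/∂Z = -16Z < 0 (assuming positive values)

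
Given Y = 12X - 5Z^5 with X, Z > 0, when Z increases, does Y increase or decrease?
Y decreases

Taking the partial derivative:
∂Y/∂Z = -25Z^4

∂Y/∂Z = -25Z^4 < 0 (assuming positive values)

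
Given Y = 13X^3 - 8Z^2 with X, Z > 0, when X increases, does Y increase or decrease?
Y increases

Taking the partial derivative:
∂Y/∂X = 39X^2

∂Y/∂X = 39X^2 > 0 (assuming positive values)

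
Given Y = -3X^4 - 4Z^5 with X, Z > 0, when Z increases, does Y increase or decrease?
Y decreases

Taking the partial derivative:
∂Y/∂Z = -20Z^4

∂Y/∂Z = -20Z^4 < 0 (assuming positive values)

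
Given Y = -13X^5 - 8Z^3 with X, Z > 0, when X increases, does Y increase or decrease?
Y decreases

Taking the partial derivative:
∂Y/∂X = -65X^4

∂Y/∂X = -65X^4 < 0 (assuming positive values)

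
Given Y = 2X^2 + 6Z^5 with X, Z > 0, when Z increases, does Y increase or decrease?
Y increases

Taking the partial derivative:
∂Y/∂Z = 30Z^4

∂Y/∂Z = 30Z^4 > 0 (assuming positive values)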